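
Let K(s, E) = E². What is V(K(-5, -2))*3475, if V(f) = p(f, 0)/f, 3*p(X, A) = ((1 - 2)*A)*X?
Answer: 0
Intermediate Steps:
p(X, A) = -A*X/3 (p(X, A) = (((1 - 2)*A)*X)/3 = ((-A)*X)/3 = (-A*X)/3 = -A*X/3)
V(f) = 0 (V(f) = (-⅓*0*f)/f = 0/f = 0)
V(K(-5, -2))*3475 = 0*3475 = 0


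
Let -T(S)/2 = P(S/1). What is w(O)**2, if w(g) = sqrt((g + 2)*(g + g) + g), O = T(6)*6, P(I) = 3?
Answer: 2412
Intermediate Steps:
T(S) = -6 (T(S) = -2*3 = -6)
O = -36 (O = -6*6 = -36)
w(g) = sqrt(g + 2*g*(2 + g)) (w(g) = sqrt((2 + g)*(2*g) + g) = sqrt(2*g*(2 + g) + g) = sqrt(g + 2*g*(2 + g)))
w(O)**2 = (sqrt(-36*(5 + 2*(-36))))**2 = (sqrt(-36*(5 - 72)))**2 = (sqrt(-36*(-67)))**2 = (sqrt(2412))**2 = (6*sqrt(67))**2 = 2412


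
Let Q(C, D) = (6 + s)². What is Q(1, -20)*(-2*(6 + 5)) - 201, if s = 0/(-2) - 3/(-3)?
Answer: -1279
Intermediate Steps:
s = 1 (s = 0*(-½) - 3*(-⅓) = 0 + 1 = 1)
Q(C, D) = 49 (Q(C, D) = (6 + 1)² = 7² = 49)
Q(1, -20)*(-2*(6 + 5)) - 201 = 49*(-2*(6 + 5)) - 201 = 49*(-2*11) - 201 = 49*(-22) - 201 = -1078 - 201 = -1279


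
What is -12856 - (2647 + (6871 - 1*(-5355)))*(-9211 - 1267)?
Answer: 155826438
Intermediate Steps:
-12856 - (2647 + (6871 - 1*(-5355)))*(-9211 - 1267) = -12856 - (2647 + (6871 + 5355))*(-10478) = -12856 - (2647 + 12226)*(-10478) = -12856 - 14873*(-10478) = -12856 - 1*(-155839294) = -12856 + 155839294 = 155826438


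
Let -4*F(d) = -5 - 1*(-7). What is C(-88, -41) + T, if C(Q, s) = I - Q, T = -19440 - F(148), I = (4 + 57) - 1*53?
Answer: -38687/2 ≈ -19344.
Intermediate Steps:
F(d) = -½ (F(d) = -(-5 - 1*(-7))/4 = -(-5 + 7)/4 = -¼*2 = -½)
I = 8 (I = 61 - 53 = 8)
T = -38879/2 (T = -19440 - 1*(-½) = -19440 + ½ = -38879/2 ≈ -19440.)
C(Q, s) = 8 - Q
C(-88, -41) + T = (8 - 1*(-88)) - 38879/2 = (8 + 88) - 38879/2 = 96 - 38879/2 = -38687/2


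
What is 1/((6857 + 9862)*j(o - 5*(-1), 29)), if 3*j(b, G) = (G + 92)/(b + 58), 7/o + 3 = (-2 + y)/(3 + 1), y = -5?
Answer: 1169/12812327 ≈ 9.1240e-5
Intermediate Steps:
o = -28/19 (o = 7/(-3 + (-2 - 5)/(3 + 1)) = 7/(-3 - 7/4) = 7/(-19/4) = 7*(-4/19) = -28/19 ≈ -1.4737)
j(b, G) = (92 + G)/(3*(58 + b)) (j(b, G) = ((G + 92)/(b + 58))/3 = ((92 + G)/(58 + b))/3 = (92 + G)/(3*(58 + b)))
1/((6857 + 9862)*j(o - 5*(-1), 29)) = 1/((6857 + 9862)*(((92 + 29)/(3*(58 + (-28/19 - 5*(-1))))))) = 1/(16719*(((1/3)*121/(58 + (-28/19 + 5))))) = 1/(16719*(((1/3)*121/(58 + 67/19)))) = 1/(16719*(((1/3)*121/(1169/19)))) = 1/(16719*(((1/3)*(19/1169)*121))) = 1/(16719*(2299/3507)) = (1/16719)*(3507/2299) = 1169/12812327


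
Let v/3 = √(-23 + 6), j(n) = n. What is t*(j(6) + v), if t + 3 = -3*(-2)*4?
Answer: 126 + 63*I*√17 ≈ 126.0 + 259.76*I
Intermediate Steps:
t = 21 (t = -3 - 3*(-2)*4 = -3 + 6*4 = -3 + 24 = 21)
v = 3*I*√17 (v = 3*√(-23 + 6) = 3*√(-17) = 3*(I*√17) = 3*I*√17 ≈ 12.369*I)
t*(j(6) + v) = 21*(6 + 3*I*√17) = 126 + 63*I*√17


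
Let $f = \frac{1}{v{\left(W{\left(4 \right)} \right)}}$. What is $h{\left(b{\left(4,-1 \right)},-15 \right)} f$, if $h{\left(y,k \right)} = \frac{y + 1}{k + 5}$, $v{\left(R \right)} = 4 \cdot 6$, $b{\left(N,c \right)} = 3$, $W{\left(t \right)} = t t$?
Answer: $- \frac{1}{60} \approx -0.016667$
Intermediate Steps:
$W{\left(t \right)} = t^{2}$
$v{\left(R \right)} = 24$
$h{\left(y,k \right)} = \frac{1 + y}{5 + k}$
$f = \frac{1}{24} \approx 0.041667$
$h{\left(b{\left(4,-1 \right)},-15 \right)} f = \frac{1 + 3}{5 - 15} \cdot \frac{1}{24} = \frac{1}{-10} \cdot 4 \cdot \frac{1}{24} = \left(- \frac{1}{10}\right) 4 \cdot \frac{1}{24} = \left(- \frac{2}{5}\right) \frac{1}{24} = - \frac{1}{60}$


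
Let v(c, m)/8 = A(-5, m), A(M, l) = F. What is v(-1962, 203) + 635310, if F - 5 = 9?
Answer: 635422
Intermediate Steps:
F = 14 (F = 5 + 9 = 14)
A(M, l) = 14
v(c, m) = 112 (v(c, m) = 8*14 = 112)
v(-1962, 203) + 635310 = 112 + 635310 = 635422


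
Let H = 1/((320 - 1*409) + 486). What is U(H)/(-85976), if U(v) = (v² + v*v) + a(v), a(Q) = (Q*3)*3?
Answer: -325/1231871944 ≈ -2.6383e-7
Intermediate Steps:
a(Q) = 9*Q (a(Q) = (3*Q)*3 = 9*Q)
H = 1/397 (H = 1/((320 - 409) + 486) = 1/(-89 + 486) = 1/397 ≈ 0.0025189)
U(v) = 2*v² + 9*v (U(v) = (v² + v*v) + 9*v = (v² + v²) + 9*v = 2*v² + 9*v)
U(H)/(-85976) = ((9 + 2*(1/397))/397)/(-85976) = ((9 + 2/397)/397)*(-1/85976) = ((1/397)*(3575/397))*(-1/85976) = (3575/157609)*(-1/85976) = -325/1231871944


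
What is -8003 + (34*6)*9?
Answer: -6167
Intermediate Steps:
-8003 + (34*6)*9 = -8003 + 204*9 = -8003 + 1836 = -6167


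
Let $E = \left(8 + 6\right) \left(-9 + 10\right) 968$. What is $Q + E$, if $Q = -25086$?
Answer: $-11534$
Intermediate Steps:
$E = 13552$ ($E = 14 \cdot 1 \cdot 968 = 14 \cdot 968 = 13552$)
$Q + E = -25086 + 13552 = -11534$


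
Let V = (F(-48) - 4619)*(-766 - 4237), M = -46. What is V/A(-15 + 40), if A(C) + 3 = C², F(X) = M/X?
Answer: 554497499/14928 ≈ 37145.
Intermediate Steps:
F(X) = -46/X
V = 554497499/24 (V = (-46/(-48) - 4619)*(-766 - 4237) = (-46*(-1/48) - 4619)*(-5003) = (23/24 - 4619)*(-5003) = -110833/24*(-5003) = 554497499/24 ≈ 2.3104e+7)
A(C) = -3 + C²
V/A(-15 + 40) = 554497499/(24*(-3 + (-15 + 40)²)) = 554497499/(24*(-3 + 25²)) = 554497499/(24*(-3 + 625)) = (554497499/24)/622 = (554497499/24)*(1/622) = 554497499/14928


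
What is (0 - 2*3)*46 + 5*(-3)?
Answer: -291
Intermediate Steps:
(0 - 2*3)*46 + 5*(-3) = (0 - 6)*46 - 15 = -6*46 - 15 = -276 - 15 = -291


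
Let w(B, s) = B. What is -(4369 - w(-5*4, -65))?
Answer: -4389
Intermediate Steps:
-(4369 - w(-5*4, -65)) = -(4369 - (-5)*4) = -(4369 - 1*(-20)) = -(4369 + 20) = -1*4389 = -4389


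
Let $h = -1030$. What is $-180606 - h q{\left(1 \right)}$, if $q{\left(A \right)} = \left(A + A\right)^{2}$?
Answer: $-176486$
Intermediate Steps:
$q{\left(A \right)} = 4 A^{2}$ ($q{\left(A \right)} = \left(2 A\right)^{2} = 4 A^{2}$)
$-180606 - h q{\left(1 \right)} = -180606 - - 1030 \cdot 4 \cdot 1^{2} = -180606 - - 1030 \cdot 4 \cdot 1 = -180606 - \left(-1030\right) 4 = -180606 - -4120 = -180606 + 4120 = -176486$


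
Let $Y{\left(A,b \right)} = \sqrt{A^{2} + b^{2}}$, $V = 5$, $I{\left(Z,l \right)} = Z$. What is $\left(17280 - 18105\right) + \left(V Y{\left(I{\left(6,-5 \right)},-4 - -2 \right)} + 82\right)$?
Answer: $-743 + 10 \sqrt{10} \approx -711.38$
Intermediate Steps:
$\left(17280 - 18105\right) + \left(V Y{\left(I{\left(6,-5 \right)},-4 - -2 \right)} + 82\right) = \left(17280 - 18105\right) + \left(5 \sqrt{6^{2} + \left(-4 - -2\right)^{2}} + 82\right) = -825 + \left(5 \sqrt{36 + \left(-4 + 2\right)^{2}} + 82\right) = -825 + \left(5 \sqrt{36 + \left(-2\right)^{2}} + 82\right) = -825 + \left(5 \sqrt{36 + 4} + 82\right) = -825 + \left(5 \sqrt{40} + 82\right) = -825 + \left(5 \cdot 2 \sqrt{10} + 82\right) = -825 + \left(10 \sqrt{10} + 82\right) = -825 + \left(82 + 10 \sqrt{10}\right) = -743 + 10 \sqrt{10}$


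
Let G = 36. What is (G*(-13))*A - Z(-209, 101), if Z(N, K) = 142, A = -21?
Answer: 9686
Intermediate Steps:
(G*(-13))*A - Z(-209, 101) = (36*(-13))*(-21) - 1*142 = -468*(-21) - 142 = 9828 - 142 = 9686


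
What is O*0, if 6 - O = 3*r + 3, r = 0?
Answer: 0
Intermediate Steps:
O = 3 (O = 6 - (3*0 + 3) = 6 - (0 + 3) = 6 - 1*3 = 6 - 3 = 3)
O*0 = 3*0 = 0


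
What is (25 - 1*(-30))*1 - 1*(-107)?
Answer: 162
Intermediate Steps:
(25 - 1*(-30))*1 - 1*(-107) = (25 + 30)*1 + 107 = 55*1 + 107 = 55 + 107 = 162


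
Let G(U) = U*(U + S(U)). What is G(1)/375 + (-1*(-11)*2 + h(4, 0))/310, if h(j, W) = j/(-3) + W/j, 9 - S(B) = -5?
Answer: 8/75 ≈ 0.10667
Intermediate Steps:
S(B) = 14 (S(B) = 9 - 1*(-5) = 9 + 5 = 14)
G(U) = U*(14 + U) (G(U) = U*(U + 14) = U*(14 + U))
h(j, W) = -j/3 + W/j (h(j, W) = j*(-⅓) + W/j = -j/3 + W/j)
G(1)/375 + (-1*(-11)*2 + h(4, 0))/310 = (1*(14 + 1))/375 + (-1*(-11)*2 + (-⅓*4 + 0/4))/310 = (1*15)*(1/375) + (11*2 + (-4/3 + 0*(¼)))*(1/310) = 15*(1/375) + (22 + (-4/3 + 0))*(1/310) = 1/25 + (22 - 4/3)*(1/310) = 1/25 + (62/3)*(1/310) = 1/25 + 1/15 = 8/75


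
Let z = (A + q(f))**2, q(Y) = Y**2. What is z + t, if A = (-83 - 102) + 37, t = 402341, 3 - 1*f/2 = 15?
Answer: 585525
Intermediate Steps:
f = -24 (f = 6 - 2*15 = 6 - 30 = -24)
A = -148 (A = -185 + 37 = -148)
z = 183184 (z = (-148 + (-24)**2)**2 = (-148 + 576)**2 = 428**2 = 183184)
z + t = 183184 + 402341 = 585525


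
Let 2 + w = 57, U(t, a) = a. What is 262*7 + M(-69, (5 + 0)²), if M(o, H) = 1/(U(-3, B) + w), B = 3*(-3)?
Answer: 84365/46 ≈ 1834.0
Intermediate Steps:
B = -9
w = 55 (w = -2 + 57 = 55)
M(o, H) = 1/46 (M(o, H) = 1/(-9 + 55) = 1/46)
262*7 + M(-69, (5 + 0)²) = 262*7 + 1/46 = 1834 + 1/46 = 84365/46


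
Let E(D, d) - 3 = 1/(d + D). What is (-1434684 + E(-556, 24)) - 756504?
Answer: -1165710421/532 ≈ -2.1912e+6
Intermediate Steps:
E(D, d) = 3 + 1/(D + d) (E(D, d) = 3 + 1/(d + D) = 3 + 1/(D + d))
(-1434684 + E(-556, 24)) - 756504 = (-1434684 + (1 + 3*(-556) + 3*24)/(-556 + 24)) - 756504 = (-1434684 + (1 - 1668 + 72)/(-532)) - 756504 = (-1434684 - 1/532*(-1595)) - 756504 = (-1434684 + 1595/532) - 756504 = -763250293/532 - 756504 = -1165710421/532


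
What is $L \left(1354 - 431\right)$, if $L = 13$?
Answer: $11999$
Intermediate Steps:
$L \left(1354 - 431\right) = 13 \left(1354 - 431\right) = 13 \cdot 923 = 11999$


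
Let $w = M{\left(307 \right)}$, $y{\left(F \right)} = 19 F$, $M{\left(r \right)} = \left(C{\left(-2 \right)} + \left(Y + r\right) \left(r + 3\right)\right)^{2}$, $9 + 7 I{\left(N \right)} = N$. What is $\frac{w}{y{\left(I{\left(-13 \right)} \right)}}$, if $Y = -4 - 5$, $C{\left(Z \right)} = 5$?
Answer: $- \frac{59744917575}{418} \approx -1.4293 \cdot 10^{8}$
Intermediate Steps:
$I{\left(N \right)} = - \frac{9}{7} + \frac{N}{7}$
$Y = -9$ ($Y = -4 - 5 = -9$)
$M{\left(r \right)} = \left(5 + \left(-9 + r\right) \left(3 + r\right)\right)^{2}$ ($M{\left(r \right)} = \left(5 + \left(-9 + r\right) \left(r + 3\right)\right)^{2} = \left(5 + \left(-9 + r\right) \left(3 + r\right)\right)^{2}$)
$w = 8534988225$ ($w = \left(22 - 307^{2} + 6 \cdot 307\right)^{2} = \left(22 - 94249 + 1842\right)^{2} = \left(-92385\right)^{2} = 8534988225$)
$\frac{w}{y{\left(I{\left(-13 \right)} \right)}} = \frac{8534988225}{19 \left(- \frac{9}{7} + \frac{1}{7} \left(-13\right)\right)} = \frac{8534988225}{19 \left(- \frac{9}{7} - \frac{13}{7}\right)} = \frac{8534988225}{19 \left(- \frac{22}{7}\right)} = \frac{8534988225}{- \frac{418}{7}} = 8534988225 \left(- \frac{7}{418}\right) = - \frac{59744917575}{418}$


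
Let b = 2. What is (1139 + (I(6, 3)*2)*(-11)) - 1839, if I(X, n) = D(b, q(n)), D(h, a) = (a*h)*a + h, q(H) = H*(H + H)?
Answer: -15000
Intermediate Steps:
q(H) = 2*H² (q(H) = H*(2*H) = 2*H²)
D(h, a) = h + h*a² (D(h, a) = h*a² + h = h + h*a²)
I(X, n) = 2 + 8*n⁴ (I(X, n) = 2*(1 + (2*n²)²) = 2*(1 + 4*n⁴) = 2 + 8*n⁴)
(1139 + (I(6, 3)*2)*(-11)) - 1839 = (1139 + ((2 + 8*3⁴)*2)*(-11)) - 1839 = (1139 + ((2 + 8*81)*2)*(-11)) - 1839 = (1139 + ((2 + 648)*2)*(-11)) - 1839 = (1139 + (650*2)*(-11)) - 1839 = (1139 + 1300*(-11)) - 1839 = (1139 - 14300) - 1839 = -13161 - 1839 = -15000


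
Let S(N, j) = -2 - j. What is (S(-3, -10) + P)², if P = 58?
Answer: 4356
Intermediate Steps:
(S(-3, -10) + P)² = ((-2 - 1*(-10)) + 58)² = ((-2 + 10) + 58)² = (8 + 58)² = 66² = 4356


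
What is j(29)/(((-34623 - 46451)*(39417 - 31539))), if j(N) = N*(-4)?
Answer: 29/159675243 ≈ 1.8162e-7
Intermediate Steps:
j(N) = -4*N
j(29)/(((-34623 - 46451)*(39417 - 31539))) = (-4*29)/(((-34623 - 46451)*(39417 - 31539))) = -116/((-81074*7878)) = -116/(-638700972) = -116*(-1/638700972) = 29/159675243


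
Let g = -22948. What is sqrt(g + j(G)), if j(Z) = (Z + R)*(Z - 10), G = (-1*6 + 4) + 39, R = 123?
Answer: 2*I*sqrt(4657) ≈ 136.48*I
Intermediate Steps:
G = 37 (G = (-6 + 4) + 39 = -2 + 39 = 37)
j(Z) = (-10 + Z)*(123 + Z) (j(Z) = (Z + 123)*(Z - 10) = (123 + Z)*(-10 + Z) = (-10 + Z)*(123 + Z))
sqrt(g + j(G)) = sqrt(-22948 + (-1230 + 37**2 + 113*37)) = sqrt(-22948 + (-1230 + 1369 + 4181)) = sqrt(-22948 + 4320) = sqrt(-18628) = 2*I*sqrt(4657)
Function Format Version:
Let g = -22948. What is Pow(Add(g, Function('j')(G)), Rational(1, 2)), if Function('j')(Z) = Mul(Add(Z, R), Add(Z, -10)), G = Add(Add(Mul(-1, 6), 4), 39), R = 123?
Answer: Mul(2, I, Pow(4657, Rational(1, 2))) ≈ Mul(136.48, I)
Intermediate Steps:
G = 37 (G = Add(Add(-6, 4), 39) = Add(-2, 39) = 37)
Function('j')(Z) = Mul(Add(-10, Z), Add(123, Z)) (Function('j')(Z) = Mul(Add(Z, 123), Add(Z, -10)) = Mul(Add(123, Z), Add(-10, Z)) = Mul(Add(-10, Z), Add(123, Z)))
Pow(Add(g, Function('j')(G)), Rational(1, 2)) = Pow(Add(-22948, Add(-1230, Pow(37, 2), Mul(113, 37))), Rational(1, 2)) = Pow(Add(-22948, Add(-1230, 1369, 4181)), Rational(1, 2)) = Pow(Add(-22948, 4320), Rational(1, 2)) = Pow(-18628, Rational(1, 2)) = Mul(2, I, Pow(4657, Rational(1, 2)))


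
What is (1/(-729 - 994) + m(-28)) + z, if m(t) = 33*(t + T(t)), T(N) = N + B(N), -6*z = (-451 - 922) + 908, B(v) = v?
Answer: -9285249/3446 ≈ -2694.5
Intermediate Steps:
z = 155/2 (z = -((-451 - 922) + 908)/6 = -(-1373 + 908)/6 = -⅙*(-465) = 155/2 ≈ 77.500)
T(N) = 2*N (T(N) = N + N = 2*N)
m(t) = 99*t (m(t) = 33*(t + 2*t) = 33*(3*t) = 99*t)
(1/(-729 - 994) + m(-28)) + z = (1/(-729 - 994) + 99*(-28)) + 155/2 = (1/(-1723) - 2772) + 155/2 = (-1/1723 - 2772) + 155/2 = -4776157/1723 + 155/2 = -9285249/3446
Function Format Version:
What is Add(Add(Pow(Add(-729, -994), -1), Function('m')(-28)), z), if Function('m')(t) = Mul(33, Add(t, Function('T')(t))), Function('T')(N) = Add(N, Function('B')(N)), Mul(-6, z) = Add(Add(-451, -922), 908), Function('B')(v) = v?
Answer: Rational(-9285249, 3446) ≈ -2694.5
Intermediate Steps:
z = Rational(155, 2) (z = Mul(Rational(-1, 6), Add(Add(-451, -922), 908)) = Mul(Rational(-1, 6), Add(-1373, 908)) = Mul(Rational(-1, 6), -465) = Rational(155, 2) ≈ 77.500)
Function('T')(N) = Mul(2, N) (Function('T')(N) = Add(N, N) = Mul(2, N))
Function('m')(t) = Mul(99, t) (Function('m')(t) = Mul(33, Add(t, Mul(2, t))) = Mul(33, Mul(3, t)) = Mul(99, t))
Add(Add(Pow(Add(-729, -994), -1), Function('m')(-28)), z) = Add(Add(Pow(Add(-729, -994), -1), Mul(99, -28)), Rational(155, 2)) = Add(Add(Pow(-1723, -1), -2772), Rational(155, 2)) = Add(Add(Rational(-1, 1723), -2772), Rational(155, 2)) = Add(Rational(-4776157, 1723), Rational(155, 2)) = Rational(-9285249, 3446)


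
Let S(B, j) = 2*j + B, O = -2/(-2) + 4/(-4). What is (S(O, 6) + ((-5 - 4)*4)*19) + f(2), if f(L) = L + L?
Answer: -668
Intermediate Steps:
O = 0 (O = -2*(-1/2) + 4*(-1/4) = 1 - 1 = 0)
S(B, j) = B + 2*j
f(L) = 2*L
(S(O, 6) + ((-5 - 4)*4)*19) + f(2) = ((0 + 2*6) + ((-5 - 4)*4)*19) + 2*2 = ((0 + 12) - 9*4*19) + 4 = (12 - 36*19) + 4 = (12 - 684) + 4 = -672 + 4 = -668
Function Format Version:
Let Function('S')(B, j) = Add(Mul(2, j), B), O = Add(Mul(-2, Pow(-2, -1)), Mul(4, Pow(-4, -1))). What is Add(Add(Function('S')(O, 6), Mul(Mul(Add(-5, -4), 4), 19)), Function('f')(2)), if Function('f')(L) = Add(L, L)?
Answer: -668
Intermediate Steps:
O = 0 (O = Add(Mul(-2, Rational(-1, 2)), Mul(4, Rational(-1, 4))) = Add(1, -1) = 0)
Function('S')(B, j) = Add(B, Mul(2, j))
Function('f')(L) = Mul(2, L)
Add(Add(Function('S')(O, 6), Mul(Mul(Add(-5, -4), 4), 19)), Function('f')(2)) = Add(Add(Add(0, Mul(2, 6)), Mul(Mul(Add(-5, -4), 4), 19)), Mul(2, 2)) = Add(Add(Add(0, 12), Mul(Mul(-9, 4), 19)), 4) = Add(Add(12, Mul(-36, 19)), 4) = Add(Add(12, -684), 4) = Add(-672, 4) = -668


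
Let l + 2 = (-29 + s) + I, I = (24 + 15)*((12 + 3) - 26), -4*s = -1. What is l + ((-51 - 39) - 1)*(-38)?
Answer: 11993/4 ≈ 2998.3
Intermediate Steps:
s = 1/4 (s = -1/4*(-1) = 1/4 ≈ 0.25000)
I = -429 (I = 39*(15 - 26) = 39*(-11) = -429)
l = -1839/4 (l = -2 + ((-29 + 1/4) - 429) = -2 + (-115/4 - 429) = -2 - 1831/4 = -1839/4 ≈ -459.75)
l + ((-51 - 39) - 1)*(-38) = -1839/4 + ((-51 - 39) - 1)*(-38) = -1839/4 + (-90 - 1)*(-38) = -1839/4 - 91*(-38) = -1839/4 + 3458 = 11993/4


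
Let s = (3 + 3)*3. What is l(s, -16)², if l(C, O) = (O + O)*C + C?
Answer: 311364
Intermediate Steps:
s = 18 (s = 6*3 = 18)
l(C, O) = C + 2*C*O (l(C, O) = (2*O)*C + C = 2*C*O + C = C + 2*C*O)
l(s, -16)² = (18*(1 + 2*(-16)))² = (18*(1 - 32))² = (18*(-31))² = (-558)² = 311364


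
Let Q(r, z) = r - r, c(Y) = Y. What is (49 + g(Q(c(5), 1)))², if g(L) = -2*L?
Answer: 2401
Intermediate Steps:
Q(r, z) = 0
(49 + g(Q(c(5), 1)))² = (49 - 2*0)² = (49 + 0)² = 49² = 2401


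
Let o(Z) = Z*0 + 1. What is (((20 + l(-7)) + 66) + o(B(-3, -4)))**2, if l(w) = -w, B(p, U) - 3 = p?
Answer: 8836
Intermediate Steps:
B(p, U) = 3 + p
o(Z) = 1 (o(Z) = 0 + 1 = 1)
(((20 + l(-7)) + 66) + o(B(-3, -4)))**2 = (((20 - 1*(-7)) + 66) + 1)**2 = (((20 + 7) + 66) + 1)**2 = ((27 + 66) + 1)**2 = (93 + 1)**2 = 94**2 = 8836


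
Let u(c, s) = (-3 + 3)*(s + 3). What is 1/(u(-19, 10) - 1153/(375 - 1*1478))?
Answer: 1103/1153 ≈ 0.95663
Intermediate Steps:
u(c, s) = 0 (u(c, s) = 0*(3 + s) = 0)
1/(u(-19, 10) - 1153/(375 - 1*1478)) = 1/(0 - 1153/(375 - 1*1478)) = 1/(0 - 1153/(375 - 1478)) = 1/(0 - 1153/(-1103)) = 1/(0 - 1153*(-1/1103)) = 1/(0 + 1153/1103) = 1/(1153/1103) = 1103/1153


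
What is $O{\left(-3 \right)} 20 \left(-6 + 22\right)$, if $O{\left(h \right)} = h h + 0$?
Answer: $2880$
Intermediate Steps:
$O{\left(h \right)} = h^{2}$ ($O{\left(h \right)} = h^{2} + 0 = h^{2}$)
$O{\left(-3 \right)} 20 \left(-6 + 22\right) = \left(-3\right)^{2} \cdot 20 \left(-6 + 22\right) = 9 \cdot 20 \cdot 16 = 180 \cdot 16 = 2880$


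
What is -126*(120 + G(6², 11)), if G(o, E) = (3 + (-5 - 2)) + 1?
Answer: -14742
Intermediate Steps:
G(o, E) = -3 (G(o, E) = (3 - 7) + 1 = -4 + 1 = -3)
-126*(120 + G(6², 11)) = -126*(120 - 3) = -126*117 = -14742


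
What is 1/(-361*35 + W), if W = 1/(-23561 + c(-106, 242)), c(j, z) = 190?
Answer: -23371/295292586 ≈ -7.9145e-5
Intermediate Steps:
W = -1/23371 (W = 1/(-23561 + 190) = 1/(-23371) = -1/23371 ≈ -4.2788e-5)
1/(-361*35 + W) = 1/(-361*35 - 1/23371) = 1/(-12635 - 1/23371) = 1/(-295292586/23371) = -23371/295292586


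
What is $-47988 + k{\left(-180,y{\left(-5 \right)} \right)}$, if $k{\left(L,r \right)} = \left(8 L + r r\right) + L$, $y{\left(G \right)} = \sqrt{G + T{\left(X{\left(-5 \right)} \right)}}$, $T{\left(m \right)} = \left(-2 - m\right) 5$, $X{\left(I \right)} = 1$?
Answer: $-49628$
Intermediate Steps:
$T{\left(m \right)} = -10 - 5 m$
$y{\left(G \right)} = \sqrt{-15 + G}$ ($y{\left(G \right)} = \sqrt{G - 15} = \sqrt{-15 + G}$)
$k{\left(L,r \right)} = r^{2} + 9 L$ ($k{\left(L,r \right)} = \left(8 L + r^{2}\right) + L = \left(r^{2} + 8 L\right) + L = r^{2} + 9 L$)
$-47988 + k{\left(-180,y{\left(-5 \right)} \right)} = -47988 + \left(\left(\sqrt{-15 - 5}\right)^{2} + 9 \left(-180\right)\right) = -47988 - \left(1620 - \left(\sqrt{-20}\right)^{2}\right) = -47988 - \left(1620 - \left(2 i \sqrt{5}\right)^{2}\right) = -47988 - 1640 = -49628$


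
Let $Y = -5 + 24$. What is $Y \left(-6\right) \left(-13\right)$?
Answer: $1482$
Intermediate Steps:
$Y = 19$
$Y \left(-6\right) \left(-13\right) = 19 \left(-6\right) \left(-13\right) = \left(-114\right) \left(-13\right) = 1482$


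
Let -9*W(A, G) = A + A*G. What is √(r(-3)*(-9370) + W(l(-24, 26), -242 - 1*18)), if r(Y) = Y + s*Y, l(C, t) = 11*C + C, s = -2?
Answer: I*√36398 ≈ 190.78*I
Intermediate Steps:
l(C, t) = 12*C
W(A, G) = -A/9 - A*G/9 (W(A, G) = -(A + A*G)/9 = -A/9 - A*G/9)
r(Y) = -Y (r(Y) = Y - 2*Y = -Y)
√(r(-3)*(-9370) + W(l(-24, 26), -242 - 1*18)) = √(-1*(-3)*(-9370) - 12*(-24)*(1 + (-242 - 1*18))/9) = √(3*(-9370) - ⅑*(-288)*(1 + (-242 - 18))) = √(-28110 - ⅑*(-288)*(1 - 260)) = √(-28110 - ⅑*(-288)*(-259)) = √(-28110 - 8288) = √(-36398) = I*√36398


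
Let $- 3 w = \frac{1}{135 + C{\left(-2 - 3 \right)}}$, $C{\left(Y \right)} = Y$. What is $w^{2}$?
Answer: $\frac{1}{152100} \approx 6.5746 \cdot 10^{-6}$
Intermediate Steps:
$w = - \frac{1}{390}$ ($w = - \frac{1}{3 \left(135 - 5\right)} = - \frac{1}{3 \cdot 130} = \left(- \frac{1}{3}\right) \frac{1}{130} = - \frac{1}{390} \approx -0.0025641$)
$w^{2} = \left(- \frac{1}{390}\right)^{2} = \frac{1}{152100}$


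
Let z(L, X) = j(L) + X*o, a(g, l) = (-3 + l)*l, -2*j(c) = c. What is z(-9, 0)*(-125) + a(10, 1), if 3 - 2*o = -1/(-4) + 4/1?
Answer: -1129/2 ≈ -564.50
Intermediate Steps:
j(c) = -c/2
o = -5/8 (o = 3/2 - (-1/(-4) + 4/1)/2 = 3/2 - (-1*(-¼) + 4*1)/2 = 3/2 - (¼ + 4)/2 = 3/2 - ½*17/4 = 3/2 - 17/8 = -5/8 ≈ -0.62500)
a(g, l) = l*(-3 + l)
z(L, X) = -5*X/8 - L/2 (z(L, X) = -L/2 + X*(-5/8) = -L/2 - 5*X/8 = -5*X/8 - L/2)
z(-9, 0)*(-125) + a(10, 1) = (-5/8*0 - ½*(-9))*(-125) + 1*(-3 + 1) = (0 + 9/2)*(-125) + 1*(-2) = (9/2)*(-125) - 2 = -1125/2 - 2 = -1129/2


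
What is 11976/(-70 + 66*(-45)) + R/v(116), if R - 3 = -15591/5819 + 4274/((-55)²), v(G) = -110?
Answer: -26456320723/6688940500 ≈ -3.9552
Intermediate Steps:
R = 2774096/1600225 (R = 3 + (-15591/5819 + 4274/((-55)²)) = 3 + (-15591*1/5819 + 4274/3025) = 3 + (-15591/5819 + 4274*(1/3025)) = 3 + (-15591/5819 + 4274/3025) = 3 - 2026579/1600225 = 2774096/1600225 ≈ 1.7336)
11976/(-70 + 66*(-45)) + R/v(116) = 11976/(-70 + 66*(-45)) + (2774096/1600225)/(-110) = 11976/(-70 - 2970) + (2774096/1600225)*(-1/110) = 11976/(-3040) - 1387048/88012375 = 11976*(-1/3040) - 1387048/88012375 = -1497/380 - 1387048/88012375 = -26456320723/6688940500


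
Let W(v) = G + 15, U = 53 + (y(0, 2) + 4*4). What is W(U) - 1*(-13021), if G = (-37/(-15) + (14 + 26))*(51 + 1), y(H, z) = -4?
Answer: 228664/15 ≈ 15244.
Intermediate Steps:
U = 65 (U = 53 + (-4 + 4*4) = 53 + (-4 + 16) = 53 + 12 = 65)
G = 33124/15 (G = (-37*(-1/15) + 40)*52 = (37/15 + 40)*52 = (637/15)*52 = 33124/15 ≈ 2208.3)
W(v) = 33349/15 (W(v) = 33124/15 + 15 = 33349/15)
W(U) - 1*(-13021) = 33349/15 - 1*(-13021) = 33349/15 + 13021 = 228664/15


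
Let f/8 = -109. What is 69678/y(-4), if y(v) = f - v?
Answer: -4977/62 ≈ -80.274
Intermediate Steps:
f = -872 (f = 8*(-109) = -872)
y(v) = -872 - v
69678/y(-4) = 69678/(-872 - 1*(-4)) = 69678/(-872 + 4) = 69678/(-868) = 69678*(-1/868) = -4977/62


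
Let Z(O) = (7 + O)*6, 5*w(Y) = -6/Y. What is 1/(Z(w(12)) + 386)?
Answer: 5/2137 ≈ 0.0023397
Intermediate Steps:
w(Y) = -6/(5*Y) (w(Y) = (-6/Y)/5 = -6/(5*Y))
Z(O) = 42 + 6*O
1/(Z(w(12)) + 386) = 1/((42 + 6*(-6/5/12)) + 386) = 1/((42 + 6*(-6/5*1/12)) + 386) = 1/((42 + 6*(-⅒)) + 386) = 1/((42 - ⅗) + 386) = 1/(207/5 + 386) = 1/(2137/5) = 5/2137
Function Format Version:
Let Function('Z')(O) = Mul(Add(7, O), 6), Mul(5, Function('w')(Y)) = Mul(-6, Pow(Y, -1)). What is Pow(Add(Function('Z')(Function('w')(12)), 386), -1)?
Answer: Rational(5, 2137) ≈ 0.0023397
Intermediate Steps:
Function('w')(Y) = Mul(Rational(-6, 5), Pow(Y, -1)) (Function('w')(Y) = Mul(Rational(1, 5), Mul(-6, Pow(Y, -1))) = Mul(Rational(-6, 5), Pow(Y, -1)))
Function('Z')(O) = Add(42, Mul(6, O))
Pow(Add(Function('Z')(Function('w')(12)), 386), -1) = Pow(Add(Add(42, Mul(6, Mul(Rational(-6, 5), Pow(12, -1)))), 386), -1) = Pow(Add(Add(42, Mul(6, Mul(Rational(-6, 5), Rational(1, 12)))), 386), -1) = Pow(Add(Add(42, Mul(6, Rational(-1, 10))), 386), -1) = Pow(Add(Add(42, Rational(-3, 5)), 386), -1) = Pow(Add(Rational(207, 5), 386), -1) = Pow(Rational(2137, 5), -1) = Rational(5, 2137)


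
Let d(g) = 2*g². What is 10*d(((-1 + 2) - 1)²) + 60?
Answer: 60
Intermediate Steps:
10*d(((-1 + 2) - 1)²) + 60 = 10*(2*(((-1 + 2) - 1)²)²) + 60 = 10*(2*((1 - 1)²)²) + 60 = 10*(2*(0²)²) + 60 = 10*(2*0²) + 60 = 10*(2*0) + 60 = 10*0 + 60 = 0 + 60 = 60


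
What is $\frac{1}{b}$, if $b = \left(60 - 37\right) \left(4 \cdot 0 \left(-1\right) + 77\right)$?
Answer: $\frac{1}{1771} \approx 0.00056465$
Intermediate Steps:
$b = 1771$ ($b = 23 \left(0 \left(-1\right) + 77\right) = 23 \left(0 + 77\right) = 23 \cdot 77 = 1771$)
$\frac{1}{b} = \frac{1}{1771}$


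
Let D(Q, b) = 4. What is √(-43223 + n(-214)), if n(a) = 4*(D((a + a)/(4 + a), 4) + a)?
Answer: I*√44063 ≈ 209.91*I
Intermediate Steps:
n(a) = 16 + 4*a (n(a) = 4*(4 + a) = 16 + 4*a)
√(-43223 + n(-214)) = √(-43223 + (16 + 4*(-214))) = √(-43223 + (16 - 856)) = √(-43223 - 840) = √(-44063) = I*√44063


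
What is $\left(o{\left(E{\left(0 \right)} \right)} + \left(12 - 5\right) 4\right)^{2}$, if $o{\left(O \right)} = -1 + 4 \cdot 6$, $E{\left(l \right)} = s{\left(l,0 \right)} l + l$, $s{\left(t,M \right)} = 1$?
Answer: $2601$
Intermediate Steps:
$E{\left(l \right)} = 2 l$ ($E{\left(l \right)} = 1 l + l = l + l = 2 l$)
$o{\left(O \right)} = 23$ ($o{\left(O \right)} = -1 + 24 = 23$)
$\left(o{\left(E{\left(0 \right)} \right)} + \left(12 - 5\right) 4\right)^{2} = \left(23 + \left(12 - 5\right) 4\right)^{2} = \left(23 + 7 \cdot 4\right)^{2} = \left(23 + 28\right)^{2} = 51^{2} = 2601$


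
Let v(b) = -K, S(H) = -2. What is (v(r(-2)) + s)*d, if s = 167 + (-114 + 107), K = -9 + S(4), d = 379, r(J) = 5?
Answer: 64809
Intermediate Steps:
K = -11 (K = -9 - 2 = -11)
s = 160 (s = 167 - 7 = 160)
v(b) = 11 (v(b) = -1*(-11) = 11)
(v(r(-2)) + s)*d = (11 + 160)*379 = 171*379 = 64809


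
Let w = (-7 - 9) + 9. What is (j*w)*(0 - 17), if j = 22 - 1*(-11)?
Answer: 3927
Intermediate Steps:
w = -7 (w = -16 + 9 = -7)
j = 33 (j = 22 + 11 = 33)
(j*w)*(0 - 17) = (33*(-7))*(0 - 17) = -231*(-17) = 3927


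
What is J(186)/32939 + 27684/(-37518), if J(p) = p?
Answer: -150817488/205967567 ≈ -0.73224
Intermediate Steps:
J(186)/32939 + 27684/(-37518) = 186/32939 + 27684/(-37518) = 186*(1/32939) + 27684*(-1/37518) = 186/32939 - 4614/6253 = -150817488/205967567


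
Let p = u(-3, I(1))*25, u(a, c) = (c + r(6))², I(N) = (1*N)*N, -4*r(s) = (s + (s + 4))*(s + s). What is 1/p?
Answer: 1/55225 ≈ 1.8108e-5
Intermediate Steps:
r(s) = -s*(4 + 2*s)/2 (r(s) = -(s + (s + 4))*(s + s)/4 = -(s + (4 + s))*2*s/4 = -(4 + 2*s)*2*s/4 = -s*(4 + 2*s)/2)
I(N) = N² (I(N) = N*N = N²)
u(a, c) = (-48 + c)² (u(a, c) = (c - 1*6*(2 + 6))² = (c - 1*6*8)² = (c - 48)² = (-48 + c)²)
p = 55225 (p = (-48 + 1²)²*25 = (-48 + 1)²*25 = (-47)²*25 = 2209*25 = 55225)
1/p = 1/55225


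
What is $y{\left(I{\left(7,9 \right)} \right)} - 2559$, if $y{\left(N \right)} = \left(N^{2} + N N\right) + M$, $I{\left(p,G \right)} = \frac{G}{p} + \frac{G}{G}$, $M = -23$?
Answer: $- \frac{126006}{49} \approx -2571.6$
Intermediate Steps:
$I{\left(p,G \right)} = 1 + \frac{G}{p}$ ($I{\left(p,G \right)} = \frac{G}{p} + 1 = 1 + \frac{G}{p}$)
$y{\left(N \right)} = -23 + 2 N^{2}$ ($y{\left(N \right)} = \left(N^{2} + N N\right) - 23 = \left(N^{2} + N^{2}\right) - 23 = 2 N^{2} - 23 = -23 + 2 N^{2}$)
$y{\left(I{\left(7,9 \right)} \right)} - 2559 = \left(-23 + 2 \left(\frac{9 + 7}{7}\right)^{2}\right) - 2559 = \left(-23 + 2 \left(\frac{1}{7} \cdot 16\right)^{2}\right) - 2559 = \left(-23 + 2 \left(\frac{16}{7}\right)^{2}\right) - 2559 = \left(-23 + 2 \cdot \frac{256}{49}\right) - 2559 = \left(-23 + \frac{512}{49}\right) - 2559 = - \frac{615}{49} - 2559 = - \frac{126006}{49}$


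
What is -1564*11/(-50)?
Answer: 8602/25 ≈ 344.08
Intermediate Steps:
-1564*11/(-50) = -1564*11*(-1/50) = -1564*(-11)/50 = -1*(-8602/25) = 8602/25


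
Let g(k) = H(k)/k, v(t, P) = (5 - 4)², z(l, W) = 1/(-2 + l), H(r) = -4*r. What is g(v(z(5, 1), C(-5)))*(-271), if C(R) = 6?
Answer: 1084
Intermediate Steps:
v(t, P) = 1 (v(t, P) = 1² = 1)
g(k) = -4 (g(k) = (-4*k)/k = -4)
g(v(z(5, 1), C(-5)))*(-271) = -4*(-271) = 1084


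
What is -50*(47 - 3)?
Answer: -2200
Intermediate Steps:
-50*(47 - 3) = -50*44 = -2200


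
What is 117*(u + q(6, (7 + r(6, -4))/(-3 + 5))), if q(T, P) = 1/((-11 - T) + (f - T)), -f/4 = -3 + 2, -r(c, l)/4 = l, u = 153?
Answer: 340002/19 ≈ 17895.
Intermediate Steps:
r(c, l) = -4*l
f = 4 (f = -4*(-3 + 2) = -4*(-1) = 4)
q(T, P) = 1/(-7 - 2*T) (q(T, P) = 1/((-11 - T) + (4 - T)) = 1/(-7 - 2*T))
117*(u + q(6, (7 + r(6, -4))/(-3 + 5))) = 117*(153 - 1/(7 + 2*6)) = 117*(153 - 1/(7 + 12)) = 117*(153 - 1/19) = 117*(2906/19) = 340002/19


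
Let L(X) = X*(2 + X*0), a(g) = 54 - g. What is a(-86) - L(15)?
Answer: 110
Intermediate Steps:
L(X) = 2*X (L(X) = X*(2 + 0) = X*2 = 2*X)
a(-86) - L(15) = (54 - 1*(-86)) - 2*15 = (54 + 86) - 1*30 = 140 - 30 = 110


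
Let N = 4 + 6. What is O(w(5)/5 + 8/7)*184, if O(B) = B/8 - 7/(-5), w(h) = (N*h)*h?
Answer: 50186/35 ≈ 1433.9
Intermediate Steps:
N = 10
w(h) = 10*h**2 (w(h) = (10*h)*h = 10*h**2)
O(B) = 7/5 + B/8 (O(B) = B*(1/8) - 7*(-1/5) = B/8 + 7/5 = 7/5 + B/8)
O(w(5)/5 + 8/7)*184 = (7/5 + ((10*5**2)/5 + 8/7)/8)*184 = (7/5 + ((10*25)*(1/5) + 8*(1/7))/8)*184 = (7/5 + (250*(1/5) + 8/7)/8)*184 = (7/5 + (50 + 8/7)/8)*184 = (7/5 + (1/8)*(358/7))*184 = (7/5 + 179/28)*184 = (1091/140)*184 = 50186/35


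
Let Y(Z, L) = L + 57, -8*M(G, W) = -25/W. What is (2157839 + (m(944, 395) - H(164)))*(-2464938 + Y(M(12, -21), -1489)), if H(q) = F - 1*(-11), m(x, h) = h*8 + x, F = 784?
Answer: -5330190592760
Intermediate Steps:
M(G, W) = 25/(8*W) (M(G, W) = -(-25)/(8*W) = 25/(8*W))
m(x, h) = x + 8*h (m(x, h) = 8*h + x = x + 8*h)
H(q) = 795 (H(q) = 784 - 1*(-11) = 784 + 11 = 795)
Y(Z, L) = 57 + L
(2157839 + (m(944, 395) - H(164)))*(-2464938 + Y(M(12, -21), -1489)) = (2157839 + ((944 + 8*395) - 1*795))*(-2464938 + (57 - 1489)) = (2157839 + ((944 + 3160) - 795))*(-2464938 - 1432) = (2157839 + (4104 - 795))*(-2466370) = (2157839 + 3309)*(-2466370) = 2161148*(-2466370) = -5330190592760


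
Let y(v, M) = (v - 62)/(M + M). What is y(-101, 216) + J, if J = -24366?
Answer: -10526275/432 ≈ -24366.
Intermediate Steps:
y(v, M) = (-62 + v)/(2*M) (y(v, M) = (-62 + v)/((2*M)) = (-62 + v)*(1/(2*M)) = (-62 + v)/(2*M))
y(-101, 216) + J = (½)*(-62 - 101)/216 - 24366 = (½)*(1/216)*(-163) - 24366 = -163/432 - 24366 = -10526275/432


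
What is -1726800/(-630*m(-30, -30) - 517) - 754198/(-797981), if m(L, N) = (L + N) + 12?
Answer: -1355536563646/23718389263 ≈ -57.151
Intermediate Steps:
m(L, N) = 12 + L + N
-1726800/(-630*m(-30, -30) - 517) - 754198/(-797981) = -1726800/(-630*(12 - 30 - 30) - 517) - 754198/(-797981) = -1726800/(-630*(-48) - 517) - 754198*(-1/797981) = -1726800/(30240 - 517) + 754198/797981 = -1726800/29723 + 754198/797981 = -1355536563646/23718389263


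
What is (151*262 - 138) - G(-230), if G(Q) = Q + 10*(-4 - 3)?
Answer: 39724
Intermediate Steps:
G(Q) = -70 + Q (G(Q) = Q + 10*(-7) = Q - 70 = -70 + Q)
(151*262 - 138) - G(-230) = (151*262 - 138) - (-70 - 230) = (39562 - 138) - 1*(-300) = 39424 + 300 = 39724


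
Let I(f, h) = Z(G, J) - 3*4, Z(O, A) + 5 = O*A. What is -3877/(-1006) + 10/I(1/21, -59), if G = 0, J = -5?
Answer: 55849/17102 ≈ 3.2656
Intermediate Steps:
Z(O, A) = -5 + A*O (Z(O, A) = -5 + O*A = -5 + A*O)
I(f, h) = -17 (I(f, h) = (-5 - 5*0) - 3*4 = (-5 + 0) - 12 = -5 - 12 = -17)
-3877/(-1006) + 10/I(1/21, -59) = -3877/(-1006) + 10/(-17) = -3877*(-1/1006) + 10*(-1/17) = 3877/1006 - 10/17 = 55849/17102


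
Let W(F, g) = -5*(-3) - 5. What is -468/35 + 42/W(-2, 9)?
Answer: -321/35 ≈ -9.1714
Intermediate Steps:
W(F, g) = 10 (W(F, g) = 15 - 5 = 10)
-468/35 + 42/W(-2, 9) = -468/35 + 42/10 = -468*1/35 + 42*(1/10) = -468/35 + 21/5 = -321/35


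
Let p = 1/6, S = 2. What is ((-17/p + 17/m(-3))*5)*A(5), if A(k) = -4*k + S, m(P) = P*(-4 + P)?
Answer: 63750/7 ≈ 9107.1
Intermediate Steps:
p = ⅙ ≈ 0.16667
A(k) = 2 - 4*k (A(k) = -4*k + 2 = 2 - 4*k)
((-17/p + 17/m(-3))*5)*A(5) = ((-17/⅙ + 17/((-3*(-4 - 3))))*5)*(2 - 4*5) = ((-17*6 + 17/((-3*(-7))))*5)*(2 - 20) = ((-102 + 17/21)*5)*(-18) = -2125/21*5*(-18) = -10625/21*(-18) = 63750/7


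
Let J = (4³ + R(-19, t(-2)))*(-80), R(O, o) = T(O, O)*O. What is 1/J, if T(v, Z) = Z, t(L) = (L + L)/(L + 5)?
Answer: -1/34000 ≈ -2.9412e-5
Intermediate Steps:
t(L) = 2*L/(5 + L) (t(L) = (2*L)/(5 + L) = 2*L/(5 + L))
R(O, o) = O² (R(O, o) = O*O = O²)
J = -34000 (J = (4³ + (-19)²)*(-80) = (64 + 361)*(-80) = 425*(-80) = -34000)
1/J = 1/(-34000) = -1/34000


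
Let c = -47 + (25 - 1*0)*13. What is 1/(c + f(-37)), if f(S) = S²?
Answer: 1/1647 ≈ 0.00060716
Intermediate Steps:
c = 278 (c = -47 + (25 + 0)*13 = -47 + 25*13 = -47 + 325 = 278)
1/(c + f(-37)) = 1/(278 + (-37)²) = 1/(278 + 1369) = 1/1647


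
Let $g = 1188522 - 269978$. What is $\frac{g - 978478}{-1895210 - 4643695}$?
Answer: $\frac{19978}{2179635} \approx 0.0091657$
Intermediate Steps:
$g = 918544$
$\frac{g - 978478}{-1895210 - 4643695} = \frac{918544 - 978478}{-1895210 - 4643695} = - \frac{59934}{-6538905} = \left(-59934\right) \left(- \frac{1}{6538905}\right) = \frac{19978}{2179635}$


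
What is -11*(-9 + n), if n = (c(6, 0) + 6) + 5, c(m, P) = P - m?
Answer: 44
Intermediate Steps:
n = 5 (n = ((0 - 1*6) + 6) + 5 = ((0 - 6) + 6) + 5 = (-6 + 6) + 5 = 0 + 5 = 5)
-11*(-9 + n) = -11*(-9 + 5) = -11*(-4) = 44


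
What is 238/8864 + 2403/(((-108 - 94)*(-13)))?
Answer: 5481295/5819216 ≈ 0.94193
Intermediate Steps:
238/8864 + 2403/(((-108 - 94)*(-13))) = 238*(1/8864) + 2403/((-202*(-13))) = 119/4432 + 2403/2626 = 5481295/5819216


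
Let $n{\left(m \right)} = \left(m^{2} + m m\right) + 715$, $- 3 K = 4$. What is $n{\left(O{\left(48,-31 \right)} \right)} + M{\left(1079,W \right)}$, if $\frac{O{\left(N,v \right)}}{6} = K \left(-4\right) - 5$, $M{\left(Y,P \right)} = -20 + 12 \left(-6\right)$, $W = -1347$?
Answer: $631$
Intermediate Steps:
$K = - \frac{4}{3}$ ($K = \left(- \frac{1}{3}\right) 4 = - \frac{4}{3} \approx -1.3333$)
$M{\left(Y,P \right)} = -92$ ($M{\left(Y,P \right)} = -20 - 72 = -92$)
$O{\left(N,v \right)} = 2$ ($O{\left(N,v \right)} = 6 \left(\left(- \frac{4}{3}\right) \left(-4\right) - 5\right) = 6 \left(\frac{16}{3} - 5\right) = 6 \cdot \frac{1}{3} = 2$)
$n{\left(m \right)} = 715 + 2 m^{2}$ ($n{\left(m \right)} = \left(m^{2} + m^{2}\right) + 715 = 2 m^{2} + 715 = 715 + 2 m^{2}$)
$n{\left(O{\left(48,-31 \right)} \right)} + M{\left(1079,W \right)} = \left(715 + 2 \cdot 2^{2}\right) - 92 = \left(715 + 2 \cdot 4\right) - 92 = \left(715 + 8\right) - 92 = 723 - 92 = 631$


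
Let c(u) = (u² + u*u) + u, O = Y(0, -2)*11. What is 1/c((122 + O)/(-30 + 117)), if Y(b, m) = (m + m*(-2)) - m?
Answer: 7569/69554 ≈ 0.10882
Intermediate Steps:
Y(b, m) = -2*m (Y(b, m) = (m - 2*m) - m = -m - m = -2*m)
O = 44 (O = -2*(-2)*11 = 4*11 = 44)
c(u) = u + 2*u² (c(u) = (u² + u²) + u = 2*u² + u = u + 2*u²)
1/c((122 + O)/(-30 + 117)) = 1/(((122 + 44)/(-30 + 117))*(1 + 2*((122 + 44)/(-30 + 117)))) = 1/((166/87)*(1 + 2*(166/87))) = 1/((166*(1/87))*(1 + 2*(166*(1/87)))) = 1/(166*(1 + 2*(166/87))/87) = 1/(166*(1 + 332/87)/87) = 1/((166/87)*(419/87)) = 1/(69554/7569) = 7569/69554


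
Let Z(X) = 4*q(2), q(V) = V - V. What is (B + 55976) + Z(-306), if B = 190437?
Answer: 246413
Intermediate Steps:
q(V) = 0
Z(X) = 0 (Z(X) = 4*0 = 0)
(B + 55976) + Z(-306) = (190437 + 55976) + 0 = 246413 + 0 = 246413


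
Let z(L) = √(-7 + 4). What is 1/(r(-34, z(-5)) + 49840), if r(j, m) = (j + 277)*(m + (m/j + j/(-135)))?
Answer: 1442144680/71969572932691 - 6816150*I*√3/71969572932691 ≈ 2.0038e-5 - 1.6404e-7*I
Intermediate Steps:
z(L) = I*√3 (z(L) = √(-3) = I*√3)
r(j, m) = (277 + j)*(m - j/135 + m/j) (r(j, m) = (277 + j)*(m + (m/j + j*(-1/135))) = (277 + j)*(m + (m/j - j/135)) = (277 + j)*(m + (-j/135 + m/j)) = (277 + j)*(m - j/135 + m/j))
1/(r(-34, z(-5)) + 49840) = 1/((278*(I*√3) - 277/135*(-34) - 1/135*(-34)² - 34*I*√3 + 277*(I*√3)/(-34)) + 49840) = 1/((278*I*√3 + 9418/135 - 1/135*1156 - 34*I*√3 + 277*(I*√3)*(-1/34)) + 49840) = 1/((278*I*√3 + 9418/135 - 1156/135 - 34*I*√3 - 277*I*√3/34) + 49840) = 1/((306/5 + 8019*I*√3/34) + 49840) = 1/(249506/5 + 8019*I*√3/34)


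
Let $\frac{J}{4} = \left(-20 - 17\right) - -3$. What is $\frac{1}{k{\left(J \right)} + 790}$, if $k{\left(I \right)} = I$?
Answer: $\frac{1}{654} \approx 0.0015291$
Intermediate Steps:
$J = -136$ ($J = 4 \left(\left(-20 - 17\right) - -3\right) = 4 \left(\left(-20 - 17\right) + 3\right) = 4 \left(-37 + 3\right) = 4 \left(-34\right) = -136$)
$\frac{1}{k{\left(J \right)} + 790} = \frac{1}{-136 + 790} = \frac{1}{654}$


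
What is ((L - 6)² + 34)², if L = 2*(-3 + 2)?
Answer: 9604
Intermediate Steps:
L = -2 (L = 2*(-1) = -2)
((L - 6)² + 34)² = ((-2 - 6)² + 34)² = ((-8)² + 34)² = (64 + 34)² = 98² = 9604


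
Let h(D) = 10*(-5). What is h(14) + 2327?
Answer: 2277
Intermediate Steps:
h(D) = -50
h(14) + 2327 = -50 + 2327 = 2277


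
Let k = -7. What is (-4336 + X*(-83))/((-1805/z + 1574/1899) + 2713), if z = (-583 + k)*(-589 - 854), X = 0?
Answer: -467349004512/292505586725 ≈ -1.5977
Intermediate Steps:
z = 851370 (z = (-583 - 7)*(-589 - 854) = -590*(-1443) = 851370)
(-4336 + X*(-83))/((-1805/z + 1574/1899) + 2713) = (-4336 + 0*(-83))/((-1805/851370 + 1574/1899) + 2713) = (-4336 + 0)/((-1805*1/851370 + 1574*(1/1899)) + 2713) = -4336/((-361/170274 + 1574/1899) + 2713) = -4336/(89108579/107783442 + 2713) = -4336/292505586725/107783442 = -4336*107783442/292505586725 = -467349004512/292505586725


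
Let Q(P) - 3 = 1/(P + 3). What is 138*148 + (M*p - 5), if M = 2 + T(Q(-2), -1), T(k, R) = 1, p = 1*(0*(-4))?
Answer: 20419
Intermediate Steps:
p = 0 (p = 1*0 = 0)
Q(P) = 3 + 1/(3 + P) (Q(P) = 3 + 1/(P + 3) = 3 + 1/(3 + P))
M = 3 (M = 2 + 1 = 3)
138*148 + (M*p - 5) = 138*148 + (3*0 - 5) = 20424 + (0 - 5) = 20424 - 5 = 20419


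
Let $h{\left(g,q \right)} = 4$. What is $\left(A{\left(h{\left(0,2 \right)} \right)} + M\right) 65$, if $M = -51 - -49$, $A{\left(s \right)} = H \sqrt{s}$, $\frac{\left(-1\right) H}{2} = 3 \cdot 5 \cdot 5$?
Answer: $-19630$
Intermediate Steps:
$H = -150$ ($H = - 2 \cdot 3 \cdot 5 \cdot 5 = - 2 \cdot 15 \cdot 5 = \left(-2\right) 75 = -150$)
$A{\left(s \right)} = - 150 \sqrt{s}$
$M = -2$ ($M = -51 + 49 = -2$)
$\left(A{\left(h{\left(0,2 \right)} \right)} + M\right) 65 = \left(- 150 \sqrt{4} - 2\right) 65 = \left(\left(-150\right) 2 - 2\right) 65 = \left(-300 - 2\right) 65 = \left(-302\right) 65 = -19630$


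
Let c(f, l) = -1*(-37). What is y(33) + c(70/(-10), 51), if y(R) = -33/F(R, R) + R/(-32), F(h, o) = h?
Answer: 1119/32 ≈ 34.969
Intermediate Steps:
c(f, l) = 37
y(R) = -33/R - R/32 (y(R) = -33/R + R/(-32) = -33/R + R*(-1/32) = -33/R - R/32)
y(33) + c(70/(-10), 51) = (-33/33 - 1/32*33) + 37 = (-33*1/33 - 33/32) + 37 = (-1 - 33/32) + 37 = -65/32 + 37 = 1119/32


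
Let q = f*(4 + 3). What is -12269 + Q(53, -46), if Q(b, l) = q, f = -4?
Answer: -12297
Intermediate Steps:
q = -28 (q = -4*(4 + 3) = -4*7 = -28)
Q(b, l) = -28
-12269 + Q(53, -46) = -12269 - 28 = -12297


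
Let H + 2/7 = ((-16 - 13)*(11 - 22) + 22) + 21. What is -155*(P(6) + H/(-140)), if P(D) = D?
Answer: -25947/49 ≈ -529.53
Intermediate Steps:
H = 2532/7 (H = -2/7 + (((-16 - 13)*(11 - 22) + 22) + 21) = -2/7 + ((-29*(-11) + 22) + 21) = -2/7 + ((319 + 22) + 21) = -2/7 + (341 + 21) = -2/7 + 362 = 2532/7 ≈ 361.71)
-155*(P(6) + H/(-140)) = -155*(6 + (2532/7)/(-140)) = -155*(6 + (2532/7)*(-1/140)) = -155*(6 - 633/245) = -155*837/245 = -25947/49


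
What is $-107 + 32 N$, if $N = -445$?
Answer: $-14347$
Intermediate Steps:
$-107 + 32 N = -107 + 32 \left(-445\right) = -107 - 14240 = -14347$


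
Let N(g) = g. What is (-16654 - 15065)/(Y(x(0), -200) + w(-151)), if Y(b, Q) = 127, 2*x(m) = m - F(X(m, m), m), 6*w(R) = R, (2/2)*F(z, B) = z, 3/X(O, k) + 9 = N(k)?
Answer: -190314/611 ≈ -311.48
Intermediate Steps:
X(O, k) = 3/(-9 + k)
F(z, B) = z
w(R) = R/6
x(m) = m/2 - 3/(2*(-9 + m)) (x(m) = (m - 3/(-9 + m))/2 = m/2 - 3/(2*(-9 + m)))
(-16654 - 15065)/(Y(x(0), -200) + w(-151)) = (-16654 - 15065)/(127 + (⅙)*(-151)) = -31719/(127 - 151/6) = -31719/611/6 = -31719*6/611 = -190314/611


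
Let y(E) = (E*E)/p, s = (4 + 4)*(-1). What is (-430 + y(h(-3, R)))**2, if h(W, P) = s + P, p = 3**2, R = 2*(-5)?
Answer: 155236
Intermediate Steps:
R = -10
p = 9
s = -8 (s = 8*(-1) = -8)
h(W, P) = -8 + P
y(E) = E**2/9 (y(E) = (E*E)/9 = E**2*(1/9) = E**2/9)
(-430 + y(h(-3, R)))**2 = (-430 + (-8 - 10)**2/9)**2 = (-430 + (1/9)*(-18)**2)**2 = (-430 + (1/9)*324)**2 = (-430 + 36)**2 = (-394)**2 = 155236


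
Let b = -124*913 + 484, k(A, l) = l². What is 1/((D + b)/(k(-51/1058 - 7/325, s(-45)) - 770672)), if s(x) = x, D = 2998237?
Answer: -69877/262319 ≈ -0.26638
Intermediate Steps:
b = -112728 (b = -113212 + 484 = -112728)
1/((D + b)/(k(-51/1058 - 7/325, s(-45)) - 770672)) = 1/((2998237 - 112728)/((-45)² - 770672)) = 1/(2885509/(2025 - 770672)) = 1/(2885509/(-768647)) = 1/(2885509*(-1/768647)) = 1/(-262319/69877) = -69877/262319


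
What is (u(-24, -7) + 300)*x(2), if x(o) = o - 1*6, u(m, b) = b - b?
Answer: -1200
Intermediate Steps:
u(m, b) = 0
x(o) = -6 + o (x(o) = o - 6 = -6 + o)
(u(-24, -7) + 300)*x(2) = (0 + 300)*(-6 + 2) = 300*(-4) = -1200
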